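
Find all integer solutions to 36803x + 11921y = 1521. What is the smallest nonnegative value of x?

gcd(36803, 11921) = 13  (36803 = 3×11921 + 1040, 11921 = 11×1040 + 481, 1040 = 2×481 + 78, 481 = 6×78 + 13, 78 = 6×13).
13 divides 1521, so solutions exist.
Back-substituting, 36803×(-149) + 11921×(460) = 13.
Scale by 1521/13 = 117: (x₀, y₀) = (-17433, 53820).
General solution: x = -17433 + 917t, y = 53820 - 2831t for integer t.
x ≥ 0: smallest is -17433 mod 917 = 907 (at t = 20), with y = -2800.

907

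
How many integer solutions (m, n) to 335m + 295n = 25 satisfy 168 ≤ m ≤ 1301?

gcd(335, 295) = 5.
By Bézout, 335·(-22) + 295·(25) = 5.
Particular solution: (8, -9).
General solution: m = 8 + 59t, n = -9 - 67t for integer t.
168 ≤ 8 + 59t ≤ 1301 gives t ∈ [3, 21], which is 19 values.

19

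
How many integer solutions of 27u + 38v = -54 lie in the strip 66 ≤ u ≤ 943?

23

gcd(38, 27) = 1  (38 = 1*27 + 11, 27 = 2*11 + 5, 11 = 2*5 + 1, 5 = 5*1).
Back-substituting, 27*(-7) + 38*(5) = 1.
Scale by -54: particular solution (378, -270); reduce u mod 38: (36, -27).
General solution: u = 36 + 38t, v = -27 - 27t for integer t.
66 ≤ 36 + 38t ≤ 943 gives t ∈ [1, 23], which is 23 values.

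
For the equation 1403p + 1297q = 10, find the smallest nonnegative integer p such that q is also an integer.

514

gcd(1403, 1297) = 1  (1403 = 1×1297 + 106, 1297 = 12×106 + 25, 106 = 4×25 + 6, 25 = 4×6 + 1, 6 = 6×1).
1 divides 10, so solutions exist.
Back-substituting, 1403×(-208) + 1297×(225) = 1.
Scale by 10/1 = 10: (p₀, q₀) = (-2080, 2250).
General solution: p = -2080 + 1297t, q = 2250 - 1403t for integer t.
p ≥ 0: smallest is -2080 mod 1297 = 514 (at t = 2), with q = -556.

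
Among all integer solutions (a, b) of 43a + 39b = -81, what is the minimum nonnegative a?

9

gcd(43, 39):
  43 = 1·39 + 4
  39 = 9·4 + 3
  4 = 1·3 + 1
  3 = 3·1
so gcd(43, 39) = 1.
1 divides -81, so solutions exist.
Back-substitute for Bézout coefficients:
  1 = 4 - 1·3
  ... = 43·(10) + 39·(-11)
Scale by -81/1 = -81: (a₀, b₀) = (-810, 891).
General solution: a = -810 + 39t, b = 891 - 43t for integer t.
a ≥ 0: smallest is -810 mod 39 = 9 (at t = 21), with b = -12.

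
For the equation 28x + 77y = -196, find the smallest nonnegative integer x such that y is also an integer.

4

gcd(77, 28):
  77 = 2·28 + 21
  28 = 1·21 + 7
  21 = 3·7
so gcd(77, 28) = 7.
7 divides -196, so solutions exist.
Back-substitute for Bézout coefficients:
  7 = 28 - 1·21
  ... = 28·(3) + 77·(-1)
Scale by -196/7 = -28: (x₀, y₀) = (-84, 28).
General solution: x = -84 + 11t, y = 28 - 4t for integer t.
x ≥ 0: smallest is -84 mod 11 = 4 (at t = 8), with y = -4.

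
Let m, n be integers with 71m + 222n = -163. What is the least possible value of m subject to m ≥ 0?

79

gcd(222, 71) = 1.
1 divides -163, so solutions exist.
By Bézout, 71·(-25) + 222·(8) = 1.
Scale by -163/1 = -163: (m₀, n₀) = (4075, -1304).
General solution: m = 4075 + 222t, n = -1304 - 71t for integer t.
m ≥ 0: smallest is 4075 mod 222 = 79 (at t = -18), with n = -26.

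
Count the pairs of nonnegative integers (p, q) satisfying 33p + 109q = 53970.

gcd(109, 33):
  109 = 3*33 + 10
  33 = 3*10 + 3
  10 = 3*3 + 1
  3 = 3*1
so gcd(109, 33) = 1.
Back-substitute for Bézout coefficients:
  1 = 10 - 3*3
  ... = 33*(-33) + 109*(10)
Scale by 53970: one solution is (-1781010, 539700). Reduce p mod 109: (50, 480).
General: p = 50 + 109t, q = 480 - 33t.
p ≥ 0 ⇒ t ≥ 0; q ≥ 0 ⇒ t ≤ 14. So t ∈ [0, 14]: 15 solutions.

15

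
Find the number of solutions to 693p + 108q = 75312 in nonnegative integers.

9

gcd(693, 108):
  693 = 6*108 + 45
  108 = 2*45 + 18
  45 = 2*18 + 9
  18 = 2*9
so gcd(693, 108) = 9.
Back-substitute for Bézout coefficients:
  9 = 45 - 2*18
  ... = 693*(5) + 108*(-32)
Scale by 8368: one solution is (41840, -267776). Reduce p mod 12: (8, 646).
General: p = 8 + 12t, q = 646 - 77t.
p ≥ 0 ⇒ t ≥ 0; q ≥ 0 ⇒ t ≤ 8. So t ∈ [0, 8]: 9 solutions.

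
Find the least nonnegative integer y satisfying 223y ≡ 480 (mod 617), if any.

265

gcd(617, 223) = 1.
1 divides 480, so solutions exist.
By Bézout, 223*(-83) + 617*(30) = 1.
So 223*(-83) ≡ 1 (mod 617); multiply by 480: y ≡ -39840 (mod 617).
Smallest nonnegative: y = -39840 mod 617 = 265.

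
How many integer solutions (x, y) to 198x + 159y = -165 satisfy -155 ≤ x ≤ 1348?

gcd(198, 159):
  198 = 1×159 + 39
  159 = 4×39 + 3
  39 = 13×3
so gcd(198, 159) = 3.
Back-substitute for Bézout coefficients:
  3 = 159 - 4×39
  ... = 198×(-4) + 159×(5)
Scale by -55: particular solution (220, -275); reduce x mod 53: (8, -11).
General solution: x = 8 + 53t, y = -11 - 66t for integer t.
-155 ≤ 8 + 53t ≤ 1348 gives t ∈ [-3, 25], which is 29 values.

29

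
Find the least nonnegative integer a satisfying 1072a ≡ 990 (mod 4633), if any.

1600

gcd(4633, 1072) = 1.
1 divides 990, so solutions exist.
By Bézout, 1072*(376) + 4633*(-87) = 1.
So 1072*(376) ≡ 1 (mod 4633); multiply by 990: a ≡ 372240 (mod 4633).
Smallest nonnegative: a = 372240 mod 4633 = 1600.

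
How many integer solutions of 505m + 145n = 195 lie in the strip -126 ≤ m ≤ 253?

gcd(505, 145):
  505 = 3*145 + 70
  145 = 2*70 + 5
  70 = 14*5
so gcd(505, 145) = 5.
Back-substitute for Bézout coefficients:
  5 = 145 - 2*70
  ... = 505*(-2) + 145*(7)
Scale by 39: particular solution (-78, 273); reduce m mod 29: (9, -30).
General solution: m = 9 + 29t, n = -30 - 101t for integer t.
-126 ≤ 9 + 29t ≤ 253 gives t ∈ [-4, 8], which is 13 values.

13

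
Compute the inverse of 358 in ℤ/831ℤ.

448

gcd(831, 358):
  831 = 2·358 + 115
  358 = 3·115 + 13
  115 = 8·13 + 11
  13 = 1·11 + 2
  11 = 5·2 + 1
  2 = 2·1
so gcd(831, 358) = 1.
Back-substitute for Bézout coefficients:
  1 = 11 - 5·2
  ... = 358·(-383) + 831·(165)
So 358·-383 ≡ 1 (mod 831), and -383 mod 831 = 448.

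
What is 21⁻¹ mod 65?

31

gcd(65, 21) = 1  (65 = 3×21 + 2, 21 = 10×2 + 1, 2 = 2×1).
Back-substituting, 21×(31) + 65×(-10) = 1.
So 21×31 ≡ 1 (mod 65), and 31 mod 65 = 31.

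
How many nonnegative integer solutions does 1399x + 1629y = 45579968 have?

gcd(1629, 1399):
  1629 = 1·1399 + 230
  1399 = 6·230 + 19
  230 = 12·19 + 2
  19 = 9·2 + 1
  2 = 2·1
so gcd(1629, 1399) = 1.
Back-substitute for Bézout coefficients:
  1 = 19 - 9·2
  ... = 1399·(772) + 1629·(-663)
Scale by 45579968: one solution is (35187735296, -30219518784). Reduce x mod 1629: (1145, 26997).
General: x = 1145 + 1629t, y = 26997 - 1399t.
x ≥ 0 ⇒ t ≥ 0; y ≥ 0 ⇒ t ≤ 19. So t ∈ [0, 19]: 20 solutions.

20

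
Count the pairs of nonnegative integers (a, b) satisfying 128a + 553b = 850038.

12

gcd(553, 128) = 1.
By Bézout, 128×(-108) + 553×(25) = 1.
One solution: (532, 1414).
General: a = 532 + 553t, b = 1414 - 128t.
a ≥ 0 ⇒ t ≥ 0; b ≥ 0 ⇒ t ≤ 11. So t ∈ [0, 11]: 12 solutions.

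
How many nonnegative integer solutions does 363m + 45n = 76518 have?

14

gcd(363, 45):
  363 = 8*45 + 3
  45 = 15*3
so gcd(363, 45) = 3.
Back-substitute for Bézout coefficients:
  3 = 363 - 8*45
  ... = 363*(1) + 45*(-8)
Scale by 25506: one solution is (25506, -204048). Reduce m mod 15: (6, 1652).
General: m = 6 + 15t, n = 1652 - 121t.
m ≥ 0 ⇒ t ≥ 0; n ≥ 0 ⇒ t ≤ 13. So t ∈ [0, 13]: 14 solutions.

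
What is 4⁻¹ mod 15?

4

gcd(15, 4) = 1.
By Bézout, 4*(4) + 15*(-1) = 1.
So 4*4 ≡ 1 (mod 15), and 4 mod 15 = 4.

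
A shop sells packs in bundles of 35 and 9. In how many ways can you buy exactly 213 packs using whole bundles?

Need nonnegative integers with 35j + 9k = 213.
gcd(35, 9) = 1, and 35·(-1) + 9·(4) = 1.
So (j₀, k₀) = (-213, 852); general j = -213 + 9t, k = 852 - 35t.
j ≥ 0 ⇒ t ≥ 24; k ≥ 0 ⇒ t ≤ 24. That's 1 value of t.

1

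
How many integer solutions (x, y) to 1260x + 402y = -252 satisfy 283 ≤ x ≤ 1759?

22

gcd(1260, 402) = 6.
By Bézout, 1260*(15) + 402*(-47) = 6.
Particular solution: (40, -126).
General solution: x = 40 + 67t, y = -126 - 210t for integer t.
283 ≤ 40 + 67t ≤ 1759 gives t ∈ [4, 25], which is 22 values.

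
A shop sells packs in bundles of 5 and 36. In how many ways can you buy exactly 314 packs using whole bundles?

Need nonnegative integers with 5j + 36k = 314.
gcd(5, 36) = 1, and 5·(-7) + 36·(1) = 1.
So (j₀, k₀) = (-2198, 314); general j = -2198 + 36t, k = 314 - 5t.
j ≥ 0 ⇒ t ≥ 62; k ≥ 0 ⇒ t ≤ 62. That's 1 value of t.

1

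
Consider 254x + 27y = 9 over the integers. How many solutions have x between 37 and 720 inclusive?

gcd(254, 27) = 1  (254 = 9×27 + 11, 27 = 2×11 + 5, 11 = 2×5 + 1, 5 = 5×1).
Back-substituting, 254×(5) + 27×(-47) = 1.
Scale by 9: particular solution (45, -423); reduce x mod 27: (18, -169).
General solution: x = 18 + 27t, y = -169 - 254t for integer t.
37 ≤ 18 + 27t ≤ 720 gives t ∈ [1, 26], which is 26 values.

26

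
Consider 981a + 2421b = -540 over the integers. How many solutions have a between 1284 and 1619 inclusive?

gcd(2421, 981):
  2421 = 2*981 + 459
  981 = 2*459 + 63
  459 = 7*63 + 18
  63 = 3*18 + 9
  18 = 2*9
so gcd(2421, 981) = 9.
Back-substitute for Bézout coefficients:
  9 = 63 - 3*18
  ... = 981*(116) + 2421*(-47)
Scale by -60: particular solution (-6960, 2820); reduce a mod 269: (34, -14).
General solution: a = 34 + 269t, b = -14 - 109t for integer t.
1284 ≤ 34 + 269t ≤ 1619 gives t ∈ [5, 5], which is 1 value.

1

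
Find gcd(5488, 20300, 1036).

28

gcd(20300, 5488) = 28  (20300 = 3×5488 + 3836, 5488 = 1×3836 + 1652, 3836 = 2×1652 + 532, 1652 = 3×532 + 56, 532 = 9×56 + 28, 56 = 2×28).
gcd(28, 1036) = 28.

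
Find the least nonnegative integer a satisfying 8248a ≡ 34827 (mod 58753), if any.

24544

gcd(58753, 8248) = 1  (58753 = 7*8248 + 1017, 8248 = 8*1017 + 112, 1017 = 9*112 + 9, 112 = 12*9 + 4, 9 = 2*4 + 1, 4 = 4*1).
1 divides 34827, so solutions exist.
Back-substituting, 8248*(-13114) + 58753*(1841) = 1.
So 8248*(-13114) ≡ 1 (mod 58753); multiply by 34827: a ≡ -456721278 (mod 58753).
Smallest nonnegative: a = -456721278 mod 58753 = 24544.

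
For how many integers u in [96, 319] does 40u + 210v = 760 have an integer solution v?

11

gcd(210, 40) = 10.
By Bézout, 40×(-5) + 210×(1) = 10.
Particular solution: (19, 0).
General solution: u = 19 + 21t, v = 0 - 4t for integer t.
96 ≤ 19 + 21t ≤ 319 gives t ∈ [4, 14], which is 11 values.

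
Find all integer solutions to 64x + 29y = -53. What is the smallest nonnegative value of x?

gcd(64, 29):
  64 = 2·29 + 6
  29 = 4·6 + 5
  6 = 1·5 + 1
  5 = 5·1
so gcd(64, 29) = 1.
1 divides -53, so solutions exist.
Back-substitute for Bézout coefficients:
  1 = 6 - 1·5
  ... = 64·(5) + 29·(-11)
Scale by -53/1 = -53: (x₀, y₀) = (-265, 583).
General solution: x = -265 + 29t, y = 583 - 64t for integer t.
x ≥ 0: smallest is -265 mod 29 = 25 (at t = 10), with y = -57.

25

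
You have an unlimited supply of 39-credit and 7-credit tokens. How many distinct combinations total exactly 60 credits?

1

Need nonnegative integers with 39j + 7k = 60.
gcd(39, 7) = 1, and 39·(2) + 7·(-11) = 1.
So (j₀, k₀) = (120, -660); general j = 120 + 7t, k = -660 - 39t.
j ≥ 0 ⇒ t ≥ -17; k ≥ 0 ⇒ t ≤ -17. That's 1 value of t.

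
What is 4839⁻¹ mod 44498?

36369

gcd(44498, 4839) = 1.
By Bézout, 4839*(-8129) + 44498*(884) = 1.
So 4839*-8129 ≡ 1 (mod 44498), and -8129 mod 44498 = 36369.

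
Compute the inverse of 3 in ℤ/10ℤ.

gcd(10, 3) = 1.
By Bézout, 3*(-3) + 10*(1) = 1.
So 3*-3 ≡ 1 (mod 10), and -3 mod 10 = 7.

7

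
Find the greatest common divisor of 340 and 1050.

10

gcd(1050, 340):
  1050 = 3×340 + 30
  340 = 11×30 + 10
  30 = 3×10
so gcd(1050, 340) = 10.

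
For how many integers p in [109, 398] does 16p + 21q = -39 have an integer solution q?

14

gcd(21, 16) = 1.
By Bézout, 16*(4) + 21*(-3) = 1.
Particular solution: (12, -11).
General solution: p = 12 + 21t, q = -11 - 16t for integer t.
109 ≤ 12 + 21t ≤ 398 gives t ∈ [5, 18], which is 14 values.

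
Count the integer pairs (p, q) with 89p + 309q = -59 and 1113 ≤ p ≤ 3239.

7

gcd(309, 89) = 1  (309 = 3·89 + 42, 89 = 2·42 + 5, 42 = 8·5 + 2, 5 = 2·2 + 1, 2 = 2·1).
Back-substituting, 89·(125) + 309·(-36) = 1.
Scale by -59: particular solution (-7375, 2124); reduce p mod 309: (41, -12).
General solution: p = 41 + 309t, q = -12 - 89t for integer t.
1113 ≤ 41 + 309t ≤ 3239 gives t ∈ [4, 10], which is 7 values.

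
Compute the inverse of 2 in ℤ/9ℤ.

5

gcd(9, 2) = 1  (9 = 4×2 + 1, 2 = 2×1).
Back-substituting, 2×(-4) + 9×(1) = 1.
So 2×-4 ≡ 1 (mod 9), and -4 mod 9 = 5.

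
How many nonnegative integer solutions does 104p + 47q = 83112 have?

17

gcd(104, 47) = 1.
By Bézout, 104*(-14) + 47*(31) = 1.
One solution: (11, 1744).
General: p = 11 + 47t, q = 1744 - 104t.
p ≥ 0 ⇒ t ≥ 0; q ≥ 0 ⇒ t ≤ 16. So t ∈ [0, 16]: 17 solutions.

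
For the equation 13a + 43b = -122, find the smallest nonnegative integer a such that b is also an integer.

gcd(43, 13) = 1  (43 = 3×13 + 4, 13 = 3×4 + 1, 4 = 4×1).
1 divides -122, so solutions exist.
Back-substituting, 13×(10) + 43×(-3) = 1.
Scale by -122/1 = -122: (a₀, b₀) = (-1220, 366).
General solution: a = -1220 + 43t, b = 366 - 13t for integer t.
a ≥ 0: smallest is -1220 mod 43 = 27 (at t = 29), with b = -11.

27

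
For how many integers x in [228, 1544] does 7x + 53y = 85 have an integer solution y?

gcd(53, 7) = 1  (53 = 7×7 + 4, 7 = 1×4 + 3, 4 = 1×3 + 1, 3 = 3×1).
Back-substituting, 7×(-15) + 53×(2) = 1.
Scale by 85: particular solution (-1275, 170); reduce x mod 53: (50, -5).
General solution: x = 50 + 53t, y = -5 - 7t for integer t.
228 ≤ 50 + 53t ≤ 1544 gives t ∈ [4, 28], which is 25 values.

25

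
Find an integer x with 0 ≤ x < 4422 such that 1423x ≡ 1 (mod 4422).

289

gcd(4422, 1423) = 1  (4422 = 3·1423 + 153, 1423 = 9·153 + 46, 153 = 3·46 + 15, 46 = 3·15 + 1, 15 = 15·1).
Back-substituting, 1423·(289) + 4422·(-93) = 1.
So 1423·289 ≡ 1 (mod 4422), and 289 mod 4422 = 289.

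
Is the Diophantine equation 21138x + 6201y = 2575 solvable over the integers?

gcd(21138, 6201):
  21138 = 3*6201 + 2535
  6201 = 2*2535 + 1131
  2535 = 2*1131 + 273
  1131 = 4*273 + 39
  273 = 7*39
so gcd(21138, 6201) = 39.
39 does not divide 2575 (remainder 1), so no integer solutions.

no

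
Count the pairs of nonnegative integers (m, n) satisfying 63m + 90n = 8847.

gcd(90, 63) = 9.
By Bézout, 63*(3) + 90*(-2) = 9.
One solution: (9, 92).
General: m = 9 + 10t, n = 92 - 7t.
m ≥ 0 ⇒ t ≥ 0; n ≥ 0 ⇒ t ≤ 13. So t ∈ [0, 13]: 14 solutions.

14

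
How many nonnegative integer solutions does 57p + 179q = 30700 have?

gcd(179, 57) = 1.
By Bézout, 57×(22) + 179×(-7) = 1.
One solution: (33, 161).
General: p = 33 + 179t, q = 161 - 57t.
p ≥ 0 ⇒ t ≥ 0; q ≥ 0 ⇒ t ≤ 2. So t ∈ [0, 2]: 3 solutions.

3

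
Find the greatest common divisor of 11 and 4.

1

gcd(11, 4):
  11 = 2·4 + 3
  4 = 1·3 + 1
  3 = 3·1
so gcd(11, 4) = 1.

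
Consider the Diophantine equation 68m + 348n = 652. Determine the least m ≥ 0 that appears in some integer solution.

71

gcd(348, 68) = 4  (348 = 5*68 + 8, 68 = 8*8 + 4, 8 = 2*4).
4 divides 652, so solutions exist.
Back-substituting, 68*(41) + 348*(-8) = 4.
Scale by 652/4 = 163: (m₀, n₀) = (6683, -1304).
General solution: m = 6683 + 87t, n = -1304 - 17t for integer t.
m ≥ 0: smallest is 6683 mod 87 = 71 (at t = -76), with n = -12.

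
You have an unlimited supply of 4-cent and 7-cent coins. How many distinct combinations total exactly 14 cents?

Need nonnegative integers with 4j + 7k = 14.
gcd(4, 7) = 1, and 4·(2) + 7·(-1) = 1.
So (j₀, k₀) = (28, -14); general j = 28 + 7t, k = -14 - 4t.
j ≥ 0 ⇒ t ≥ -4; k ≥ 0 ⇒ t ≤ -4. That's 1 value of t.

1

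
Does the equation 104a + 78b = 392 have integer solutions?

no

gcd(104, 78) = 26.
26 does not divide 392 (remainder 2), so no integer solutions.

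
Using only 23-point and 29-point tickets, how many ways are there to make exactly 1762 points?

3

Need nonnegative integers with 23j + 29k = 1762.
gcd(23, 29) = 1, and 23·(-5) + 29·(4) = 1.
So (j₀, k₀) = (-8810, 7048); general j = -8810 + 29t, k = 7048 - 23t.
j ≥ 0 ⇒ t ≥ 304; k ≥ 0 ⇒ t ≤ 306. That's 3 values of t.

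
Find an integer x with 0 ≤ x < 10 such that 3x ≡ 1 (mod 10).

7

gcd(10, 3) = 1  (10 = 3*3 + 1, 3 = 3*1).
Back-substituting, 3*(-3) + 10*(1) = 1.
So 3*-3 ≡ 1 (mod 10), and -3 mod 10 = 7.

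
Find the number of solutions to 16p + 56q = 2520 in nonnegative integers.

23

gcd(56, 16) = 8.
By Bézout, 16×(-3) + 56×(1) = 8.
One solution: (0, 45).
General: p = 0 + 7t, q = 45 - 2t.
p ≥ 0 ⇒ t ≥ 0; q ≥ 0 ⇒ t ≤ 22. So t ∈ [0, 22]: 23 solutions.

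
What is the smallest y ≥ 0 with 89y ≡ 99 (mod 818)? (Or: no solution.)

gcd(818, 89) = 1.
1 divides 99, so solutions exist.
By Bézout, 89×(-193) + 818×(21) = 1.
So 89×(-193) ≡ 1 (mod 818); multiply by 99: y ≡ -19107 (mod 818).
Smallest nonnegative: y = -19107 mod 818 = 525.

525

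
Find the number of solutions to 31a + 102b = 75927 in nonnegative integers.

gcd(102, 31) = 1  (102 = 3×31 + 9, 31 = 3×9 + 4, 9 = 2×4 + 1, 4 = 4×1).
Back-substituting, 31×(-23) + 102×(7) = 1.
Scale by 75927: one solution is (-1746321, 531489). Reduce a mod 102: (21, 738).
General: a = 21 + 102t, b = 738 - 31t.
a ≥ 0 ⇒ t ≥ 0; b ≥ 0 ⇒ t ≤ 23. So t ∈ [0, 23]: 24 solutions.

24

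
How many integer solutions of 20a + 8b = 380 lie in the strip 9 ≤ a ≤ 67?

gcd(20, 8) = 4.
By Bézout, 20·(1) + 8·(-2) = 4.
Particular solution: (1, 45).
General solution: a = 1 + 2t, b = 45 - 5t for integer t.
9 ≤ 1 + 2t ≤ 67 gives t ∈ [4, 33], which is 30 values.

30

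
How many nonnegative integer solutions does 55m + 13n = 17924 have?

25

gcd(55, 13) = 1.
By Bézout, 55·(-4) + 13·(17) = 1.
One solution: (12, 1328).
General: m = 12 + 13t, n = 1328 - 55t.
m ≥ 0 ⇒ t ≥ 0; n ≥ 0 ⇒ t ≤ 24. So t ∈ [0, 24]: 25 solutions.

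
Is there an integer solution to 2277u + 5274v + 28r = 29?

gcd(5274, 2277):
  5274 = 2×2277 + 720
  2277 = 3×720 + 117
  720 = 6×117 + 18
  117 = 6×18 + 9
  18 = 2×9
so gcd(5274, 2277) = 9.
gcd(9, 28) = 1.
1 divides 29, so integer solutions exist.

yes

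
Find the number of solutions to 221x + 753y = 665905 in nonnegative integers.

gcd(753, 221):
  753 = 3*221 + 90
  221 = 2*90 + 41
  90 = 2*41 + 8
  41 = 5*8 + 1
  8 = 8*1
so gcd(753, 221) = 1.
Back-substitute for Bézout coefficients:
  1 = 41 - 5*8
  ... = 221*(92) + 753*(-27)
Scale by 665905: one solution is (61263260, -17979435). Reduce x mod 753: (686, 683).
General: x = 686 + 753t, y = 683 - 221t.
x ≥ 0 ⇒ t ≥ 0; y ≥ 0 ⇒ t ≤ 3. So t ∈ [0, 3]: 4 solutions.

4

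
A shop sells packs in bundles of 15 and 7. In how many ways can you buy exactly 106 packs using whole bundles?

1

Need nonnegative integers with 15j + 7k = 106.
gcd(15, 7) = 1, and 15·(1) + 7·(-2) = 1.
So (j₀, k₀) = (106, -212); general j = 106 + 7t, k = -212 - 15t.
j ≥ 0 ⇒ t ≥ -15; k ≥ 0 ⇒ t ≤ -15. That's 1 value of t.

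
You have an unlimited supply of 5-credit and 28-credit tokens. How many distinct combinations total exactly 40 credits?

1

Need nonnegative integers with 5j + 28k = 40.
gcd(5, 28) = 1, and 5·(-11) + 28·(2) = 1.
So (j₀, k₀) = (-440, 80); general j = -440 + 28t, k = 80 - 5t.
j ≥ 0 ⇒ t ≥ 16; k ≥ 0 ⇒ t ≤ 16. That's 1 value of t.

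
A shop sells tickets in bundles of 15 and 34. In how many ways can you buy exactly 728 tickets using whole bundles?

Need nonnegative integers with 15j + 34k = 728.
gcd(15, 34) = 1, and 15·(-9) + 34·(4) = 1.
So (j₀, k₀) = (-6552, 2912); general j = -6552 + 34t, k = 2912 - 15t.
j ≥ 0 ⇒ t ≥ 193; k ≥ 0 ⇒ t ≤ 194. That's 2 values of t.

2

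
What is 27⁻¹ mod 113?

67

gcd(113, 27):
  113 = 4×27 + 5
  27 = 5×5 + 2
  5 = 2×2 + 1
  2 = 2×1
so gcd(113, 27) = 1.
Back-substitute for Bézout coefficients:
  1 = 5 - 2×2
  ... = 27×(-46) + 113×(11)
So 27×-46 ≡ 1 (mod 113), and -46 mod 113 = 67.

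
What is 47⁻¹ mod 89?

gcd(89, 47) = 1  (89 = 1×47 + 42, 47 = 1×42 + 5, 42 = 8×5 + 2, 5 = 2×2 + 1, 2 = 2×1).
Back-substituting, 47×(36) + 89×(-19) = 1.
So 47×36 ≡ 1 (mod 89), and 36 mod 89 = 36.

36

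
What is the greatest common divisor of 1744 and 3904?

gcd(3904, 1744):
  3904 = 2*1744 + 416
  1744 = 4*416 + 80
  416 = 5*80 + 16
  80 = 5*16
so gcd(3904, 1744) = 16.

16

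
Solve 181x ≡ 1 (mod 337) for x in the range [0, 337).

gcd(337, 181) = 1.
By Bézout, 181×(54) + 337×(-29) = 1.
So 181×54 ≡ 1 (mod 337), and 54 mod 337 = 54.

54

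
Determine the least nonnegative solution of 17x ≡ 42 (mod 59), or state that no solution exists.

gcd(59, 17) = 1  (59 = 3*17 + 8, 17 = 2*8 + 1, 8 = 8*1).
1 divides 42, so solutions exist.
Back-substituting, 17*(7) + 59*(-2) = 1.
So 17*(7) ≡ 1 (mod 59); multiply by 42: x ≡ 294 (mod 59).
Smallest nonnegative: x = 294 mod 59 = 58.

58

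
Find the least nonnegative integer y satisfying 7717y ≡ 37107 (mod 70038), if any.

gcd(70038, 7717) = 1  (70038 = 9·7717 + 585, 7717 = 13·585 + 112, 585 = 5·112 + 25, 112 = 4·25 + 12, 25 = 2·12 + 1, 12 = 12·1).
1 divides 37107, so solutions exist.
Back-substituting, 7717·(-5627) + 70038·(620) = 1.
So 7717·(-5627) ≡ 1 (mod 70038); multiply by 37107: y ≡ -208801089 (mod 70038).
Smallest nonnegative: y = -208801089 mod 70038 = 52227.

52227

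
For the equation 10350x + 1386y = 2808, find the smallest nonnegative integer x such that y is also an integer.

gcd(10350, 1386) = 18.
18 divides 2808, so solutions exist.
By Bézout, 10350×(15) + 1386×(-112) = 18.
Scale by 2808/18 = 156: (x₀, y₀) = (2340, -17472).
General solution: x = 2340 + 77t, y = -17472 - 575t for integer t.
x ≥ 0: smallest is 2340 mod 77 = 30 (at t = -30), with y = -222.

30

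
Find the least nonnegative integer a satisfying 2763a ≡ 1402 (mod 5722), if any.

gcd(5722, 2763) = 1  (5722 = 2·2763 + 196, 2763 = 14·196 + 19, 196 = 10·19 + 6, 19 = 3·6 + 1, 6 = 6·1).
1 divides 1402, so solutions exist.
Back-substituting, 2763·(905) + 5722·(-437) = 1.
So 2763·(905) ≡ 1 (mod 5722); multiply by 1402: a ≡ 1268810 (mod 5722).
Smallest nonnegative: a = 1268810 mod 5722 = 4248.

4248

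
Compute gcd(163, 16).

gcd(163, 16):
  163 = 10*16 + 3
  16 = 5*3 + 1
  3 = 3*1
so gcd(163, 16) = 1.

1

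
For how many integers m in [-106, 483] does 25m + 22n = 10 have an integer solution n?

gcd(25, 22):
  25 = 1×22 + 3
  22 = 7×3 + 1
  3 = 3×1
so gcd(25, 22) = 1.
Back-substitute for Bézout coefficients:
  1 = 22 - 7×3
  ... = 25×(-7) + 22×(8)
Scale by 10: particular solution (-70, 80); reduce m mod 22: (18, -20).
General solution: m = 18 + 22t, n = -20 - 25t for integer t.
-106 ≤ 18 + 22t ≤ 483 gives t ∈ [-5, 21], which is 27 values.

27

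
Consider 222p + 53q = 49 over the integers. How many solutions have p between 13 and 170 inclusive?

gcd(222, 53):
  222 = 4×53 + 10
  53 = 5×10 + 3
  10 = 3×3 + 1
  3 = 3×1
so gcd(222, 53) = 1.
Back-substitute for Bézout coefficients:
  1 = 10 - 3×3
  ... = 222×(16) + 53×(-67)
Scale by 49: particular solution (784, -3283); reduce p mod 53: (42, -175).
General solution: p = 42 + 53t, q = -175 - 222t for integer t.
13 ≤ 42 + 53t ≤ 170 gives t ∈ [0, 2], which is 3 values.

3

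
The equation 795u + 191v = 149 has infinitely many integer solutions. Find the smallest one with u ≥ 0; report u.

165

gcd(795, 191):
  795 = 4*191 + 31
  191 = 6*31 + 5
  31 = 6*5 + 1
  5 = 5*1
so gcd(795, 191) = 1.
1 divides 149, so solutions exist.
Back-substitute for Bézout coefficients:
  1 = 31 - 6*5
  ... = 795*(37) + 191*(-154)
Scale by 149/1 = 149: (u₀, v₀) = (5513, -22946).
General solution: u = 5513 + 191t, v = -22946 - 795t for integer t.
u ≥ 0: smallest is 5513 mod 191 = 165 (at t = -28), with v = -686.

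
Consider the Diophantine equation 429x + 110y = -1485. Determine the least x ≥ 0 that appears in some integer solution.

5

gcd(429, 110):
  429 = 3·110 + 99
  110 = 1·99 + 11
  99 = 9·11
so gcd(429, 110) = 11.
11 divides -1485, so solutions exist.
Back-substitute for Bézout coefficients:
  11 = 110 - 1·99
  ... = 429·(-1) + 110·(4)
Scale by -1485/11 = -135: (x₀, y₀) = (135, -540).
General solution: x = 135 + 10t, y = -540 - 39t for integer t.
x ≥ 0: smallest is 135 mod 10 = 5 (at t = -13), with y = -33.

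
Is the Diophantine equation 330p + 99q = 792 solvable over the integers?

yes

gcd(330, 99) = 33.
33 divides 792, so integer solutions exist.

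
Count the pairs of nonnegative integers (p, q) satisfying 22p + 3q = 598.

9

gcd(22, 3) = 1  (22 = 7×3 + 1, 3 = 3×1).
Back-substituting, 22×(1) + 3×(-7) = 1.
Scale by 598: one solution is (598, -4186). Reduce p mod 3: (1, 192).
General: p = 1 + 3t, q = 192 - 22t.
p ≥ 0 ⇒ t ≥ 0; q ≥ 0 ⇒ t ≤ 8. So t ∈ [0, 8]: 9 solutions.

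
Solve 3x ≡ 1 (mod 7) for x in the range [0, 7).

gcd(7, 3) = 1.
By Bézout, 3×(-2) + 7×(1) = 1.
So 3×-2 ≡ 1 (mod 7), and -2 mod 7 = 5.

5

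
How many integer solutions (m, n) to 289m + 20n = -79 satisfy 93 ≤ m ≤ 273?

9

gcd(289, 20) = 1  (289 = 14×20 + 9, 20 = 2×9 + 2, 9 = 4×2 + 1, 2 = 2×1).
Back-substituting, 289×(9) + 20×(-130) = 1.
Scale by -79: particular solution (-711, 10270); reduce m mod 20: (9, -134).
General solution: m = 9 + 20t, n = -134 - 289t for integer t.
93 ≤ 9 + 20t ≤ 273 gives t ∈ [5, 13], which is 9 values.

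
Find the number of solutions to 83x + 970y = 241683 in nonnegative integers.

3

gcd(970, 83):
  970 = 11·83 + 57
  83 = 1·57 + 26
  57 = 2·26 + 5
  26 = 5·5 + 1
  5 = 5·1
so gcd(970, 83) = 1.
Back-substitute for Bézout coefficients:
  1 = 26 - 5·5
  ... = 83·(187) + 970·(-16)
Scale by 241683: one solution is (45194721, -3866928). Reduce x mod 970: (481, 208).
General: x = 481 + 970t, y = 208 - 83t.
x ≥ 0 ⇒ t ≥ 0; y ≥ 0 ⇒ t ≤ 2. So t ∈ [0, 2]: 3 solutions.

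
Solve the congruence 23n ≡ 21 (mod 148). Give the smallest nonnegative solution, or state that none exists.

91

gcd(148, 23) = 1.
1 divides 21, so solutions exist.
By Bézout, 23*(-45) + 148*(7) = 1.
So 23*(-45) ≡ 1 (mod 148); multiply by 21: n ≡ -945 (mod 148).
Smallest nonnegative: n = -945 mod 148 = 91.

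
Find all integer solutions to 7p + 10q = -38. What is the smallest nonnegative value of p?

gcd(10, 7):
  10 = 1·7 + 3
  7 = 2·3 + 1
  3 = 3·1
so gcd(10, 7) = 1.
1 divides -38, so solutions exist.
Back-substitute for Bézout coefficients:
  1 = 7 - 2·3
  ... = 7·(3) + 10·(-2)
Scale by -38/1 = -38: (p₀, q₀) = (-114, 76).
General solution: p = -114 + 10t, q = 76 - 7t for integer t.
p ≥ 0: smallest is -114 mod 10 = 6 (at t = 12), with q = -8.

6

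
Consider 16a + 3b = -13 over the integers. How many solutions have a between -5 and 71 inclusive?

gcd(16, 3) = 1  (16 = 5*3 + 1, 3 = 3*1).
Back-substituting, 16*(1) + 3*(-5) = 1.
Scale by -13: particular solution (-13, 65); reduce a mod 3: (2, -15).
General solution: a = 2 + 3t, b = -15 - 16t for integer t.
-5 ≤ 2 + 3t ≤ 71 gives t ∈ [-2, 23], which is 26 values.

26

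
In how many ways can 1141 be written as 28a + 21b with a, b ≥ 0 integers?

14

gcd(28, 21) = 7.
By Bézout, 28×(1) + 21×(-1) = 7.
One solution: (1, 53).
General: a = 1 + 3t, b = 53 - 4t.
a ≥ 0 ⇒ t ≥ 0; b ≥ 0 ⇒ t ≤ 13. So t ∈ [0, 13]: 14 solutions.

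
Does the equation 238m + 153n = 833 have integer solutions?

gcd(238, 153) = 17  (238 = 1×153 + 85, 153 = 1×85 + 68, 85 = 1×68 + 17, 68 = 4×17).
17 divides 833, so integer solutions exist.

yes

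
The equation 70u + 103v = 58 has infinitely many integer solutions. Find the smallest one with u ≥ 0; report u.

95

gcd(103, 70) = 1.
1 divides 58, so solutions exist.
By Bézout, 70·(-25) + 103·(17) = 1.
Scale by 58/1 = 58: (u₀, v₀) = (-1450, 986).
General solution: u = -1450 + 103t, v = 986 - 70t for integer t.
u ≥ 0: smallest is -1450 mod 103 = 95 (at t = 15), with v = -64.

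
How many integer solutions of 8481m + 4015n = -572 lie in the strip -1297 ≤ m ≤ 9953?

31

gcd(8481, 4015) = 11.
By Bézout, 8481·(-89) + 4015·(188) = 11.
Particular solution: (248, -524).
General solution: m = 248 + 365t, n = -524 - 771t for integer t.
-1297 ≤ 248 + 365t ≤ 9953 gives t ∈ [-4, 26], which is 31 values.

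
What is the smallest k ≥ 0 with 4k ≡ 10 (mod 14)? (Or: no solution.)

6

gcd(14, 4) = 2.
2 divides 10, so solutions exist.
By Bézout, 4*(-3) + 14*(1) = 2.
So 4*(-3) ≡ 2 (mod 14); multiply by 5: k ≡ -15 (mod 7).
Smallest nonnegative: k = -15 mod 7 = 6.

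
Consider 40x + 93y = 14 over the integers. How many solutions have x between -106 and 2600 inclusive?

gcd(93, 40) = 1.
By Bézout, 40×(7) + 93×(-3) = 1.
Particular solution: (5, -2).
General solution: x = 5 + 93t, y = -2 - 40t for integer t.
-106 ≤ 5 + 93t ≤ 2600 gives t ∈ [-1, 27], which is 29 values.

29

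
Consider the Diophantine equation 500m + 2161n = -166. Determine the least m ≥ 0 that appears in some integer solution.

gcd(2161, 500) = 1  (2161 = 4×500 + 161, 500 = 3×161 + 17, 161 = 9×17 + 8, 17 = 2×8 + 1, 8 = 8×1).
1 divides -166, so solutions exist.
Back-substituting, 500×(255) + 2161×(-59) = 1.
Scale by -166/1 = -166: (m₀, n₀) = (-42330, 9794).
General solution: m = -42330 + 2161t, n = 9794 - 500t for integer t.
m ≥ 0: smallest is -42330 mod 2161 = 890 (at t = 20), with n = -206.

890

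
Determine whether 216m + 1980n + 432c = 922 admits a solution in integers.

gcd(1980, 216) = 36  (1980 = 9*216 + 36, 216 = 6*36).
gcd(36, 432) = 36.
36 does not divide 922 (remainder 22), so no integer solutions.

no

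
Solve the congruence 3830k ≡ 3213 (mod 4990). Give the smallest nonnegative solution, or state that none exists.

no solution

gcd(4990, 3830) = 10.
10 does not divide 3213, so the congruence has no solution.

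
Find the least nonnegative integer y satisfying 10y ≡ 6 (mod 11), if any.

5

gcd(11, 10) = 1  (11 = 1·10 + 1, 10 = 10·1).
1 divides 6, so solutions exist.
Back-substituting, 10·(-1) + 11·(1) = 1.
So 10·(-1) ≡ 1 (mod 11); multiply by 6: y ≡ -6 (mod 11).
Smallest nonnegative: y = -6 mod 11 = 5.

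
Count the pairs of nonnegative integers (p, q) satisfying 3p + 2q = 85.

gcd(3, 2) = 1.
By Bézout, 3*(1) + 2*(-1) = 1.
One solution: (1, 41).
General: p = 1 + 2t, q = 41 - 3t.
p ≥ 0 ⇒ t ≥ 0; q ≥ 0 ⇒ t ≤ 13. So t ∈ [0, 13]: 14 solutions.

14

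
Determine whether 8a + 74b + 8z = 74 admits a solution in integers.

gcd(74, 8) = 2  (74 = 9·8 + 2, 8 = 4·2).
gcd(2, 8) = 2.
2 divides 74, so integer solutions exist.

yes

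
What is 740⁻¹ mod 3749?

765

gcd(3749, 740) = 1  (3749 = 5×740 + 49, 740 = 15×49 + 5, 49 = 9×5 + 4, 5 = 1×4 + 1, 4 = 4×1).
Back-substituting, 740×(765) + 3749×(-151) = 1.
So 740×765 ≡ 1 (mod 3749), and 765 mod 3749 = 765.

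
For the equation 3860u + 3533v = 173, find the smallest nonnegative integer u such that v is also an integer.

gcd(3860, 3533) = 1.
1 divides 173, so solutions exist.
By Bézout, 3860·(497) + 3533·(-543) = 1.
Scale by 173/1 = 173: (u₀, v₀) = (85981, -93939).
General solution: u = 85981 + 3533t, v = -93939 - 3860t for integer t.
u ≥ 0: smallest is 85981 mod 3533 = 1189 (at t = -24), with v = -1299.

1189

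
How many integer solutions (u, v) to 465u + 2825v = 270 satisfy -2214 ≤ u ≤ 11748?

gcd(2825, 465) = 5.
By Bézout, 465×(-243) + 2825×(40) = 5.
Particular solution: (438, -72).
General solution: u = 438 + 565t, v = -72 - 93t for integer t.
-2214 ≤ 438 + 565t ≤ 11748 gives t ∈ [-4, 20], which is 25 values.

25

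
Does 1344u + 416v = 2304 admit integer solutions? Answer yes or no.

gcd(1344, 416):
  1344 = 3×416 + 96
  416 = 4×96 + 32
  96 = 3×32
so gcd(1344, 416) = 32.
32 divides 2304, so integer solutions exist.

yes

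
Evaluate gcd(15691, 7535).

gcd(15691, 7535) = 1  (15691 = 2*7535 + 621, 7535 = 12*621 + 83, 621 = 7*83 + 40, 83 = 2*40 + 3, 40 = 13*3 + 1, 3 = 3*1).

1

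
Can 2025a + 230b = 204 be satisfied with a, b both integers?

gcd(2025, 230) = 5.
5 does not divide 204 (remainder 4), so no integer solutions.

no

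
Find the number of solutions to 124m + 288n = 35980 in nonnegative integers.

4

gcd(288, 124) = 4.
By Bézout, 124·(7) + 288·(-3) = 4.
One solution: (37, 109).
General: m = 37 + 72t, n = 109 - 31t.
m ≥ 0 ⇒ t ≥ 0; n ≥ 0 ⇒ t ≤ 3. So t ∈ [0, 3]: 4 solutions.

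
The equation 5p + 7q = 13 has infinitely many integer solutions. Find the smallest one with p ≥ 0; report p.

4

gcd(7, 5):
  7 = 1*5 + 2
  5 = 2*2 + 1
  2 = 2*1
so gcd(7, 5) = 1.
1 divides 13, so solutions exist.
Back-substitute for Bézout coefficients:
  1 = 5 - 2*2
  ... = 5*(3) + 7*(-2)
Scale by 13/1 = 13: (p₀, q₀) = (39, -26).
General solution: p = 39 + 7t, q = -26 - 5t for integer t.
p ≥ 0: smallest is 39 mod 7 = 4 (at t = -5), with q = -1.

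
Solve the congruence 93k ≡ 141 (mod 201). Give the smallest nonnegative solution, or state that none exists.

gcd(201, 93) = 3  (201 = 2×93 + 15, 93 = 6×15 + 3, 15 = 5×3).
3 divides 141, so solutions exist.
Back-substituting, 93×(13) + 201×(-6) = 3.
So 93×(13) ≡ 3 (mod 201); multiply by 47: k ≡ 611 (mod 67).
Smallest nonnegative: k = 611 mod 67 = 8.

8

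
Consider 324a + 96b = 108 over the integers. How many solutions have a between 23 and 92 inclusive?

9

gcd(324, 96):
  324 = 3×96 + 36
  96 = 2×36 + 24
  36 = 1×24 + 12
  24 = 2×12
so gcd(324, 96) = 12.
Back-substitute for Bézout coefficients:
  12 = 36 - 1×24
  ... = 324×(3) + 96×(-10)
Scale by 9: particular solution (27, -90); reduce a mod 8: (3, -9).
General solution: a = 3 + 8t, b = -9 - 27t for integer t.
23 ≤ 3 + 8t ≤ 92 gives t ∈ [3, 11], which is 9 values.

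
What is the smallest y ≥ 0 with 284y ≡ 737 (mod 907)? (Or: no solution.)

504

gcd(907, 284) = 1  (907 = 3*284 + 55, 284 = 5*55 + 9, 55 = 6*9 + 1, 9 = 9*1).
1 divides 737, so solutions exist.
Back-substituting, 284*(-99) + 907*(31) = 1.
So 284*(-99) ≡ 1 (mod 907); multiply by 737: y ≡ -72963 (mod 907).
Smallest nonnegative: y = -72963 mod 907 = 504.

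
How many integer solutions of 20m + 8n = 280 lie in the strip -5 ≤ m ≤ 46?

gcd(20, 8) = 4.
By Bézout, 20·(1) + 8·(-2) = 4.
Particular solution: (0, 35).
General solution: m = 0 + 2t, n = 35 - 5t for integer t.
-5 ≤ 0 + 2t ≤ 46 gives t ∈ [-2, 23], which is 26 values.

26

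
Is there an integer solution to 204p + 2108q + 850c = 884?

yes

gcd(2108, 204) = 68.
gcd(68, 850) = 34.
34 divides 884, so integer solutions exist.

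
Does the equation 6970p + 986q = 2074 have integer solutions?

yes

gcd(6970, 986) = 34  (6970 = 7·986 + 68, 986 = 14·68 + 34, 68 = 2·34).
34 divides 2074, so integer solutions exist.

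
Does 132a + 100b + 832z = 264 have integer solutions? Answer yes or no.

gcd(132, 100) = 4  (132 = 1×100 + 32, 100 = 3×32 + 4, 32 = 8×4).
gcd(4, 832) = 4.
4 divides 264, so integer solutions exist.

yes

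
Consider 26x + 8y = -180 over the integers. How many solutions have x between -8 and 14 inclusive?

6

gcd(26, 8):
  26 = 3*8 + 2
  8 = 4*2
so gcd(26, 8) = 2.
Back-substitute for Bézout coefficients:
  2 = 26 - 3*8
  ... = 26*(1) + 8*(-3)
Scale by -90: particular solution (-90, 270); reduce x mod 4: (2, -29).
General solution: x = 2 + 4t, y = -29 - 13t for integer t.
-8 ≤ 2 + 4t ≤ 14 gives t ∈ [-2, 3], which is 6 values.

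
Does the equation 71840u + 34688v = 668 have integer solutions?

no

gcd(71840, 34688) = 32.
32 does not divide 668 (remainder 28), so no integer solutions.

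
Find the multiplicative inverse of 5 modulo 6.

5

gcd(6, 5) = 1.
By Bézout, 5×(-1) + 6×(1) = 1.
So 5×-1 ≡ 1 (mod 6), and -1 mod 6 = 5.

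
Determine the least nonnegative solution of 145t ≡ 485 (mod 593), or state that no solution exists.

gcd(593, 145):
  593 = 4·145 + 13
  145 = 11·13 + 2
  13 = 6·2 + 1
  2 = 2·1
so gcd(593, 145) = 1.
1 divides 485, so solutions exist.
Back-substitute for Bézout coefficients:
  1 = 13 - 6·2
  ... = 145·(-274) + 593·(67)
So 145·(-274) ≡ 1 (mod 593); multiply by 485: t ≡ -132890 (mod 593).
Smallest nonnegative: t = -132890 mod 593 = 535.

535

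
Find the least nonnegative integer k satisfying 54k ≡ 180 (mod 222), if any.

gcd(222, 54) = 6.
6 divides 180, so solutions exist.
By Bézout, 54×(-4) + 222×(1) = 6.
So 54×(-4) ≡ 6 (mod 222); multiply by 30: k ≡ -120 (mod 37).
Smallest nonnegative: k = -120 mod 37 = 28.

28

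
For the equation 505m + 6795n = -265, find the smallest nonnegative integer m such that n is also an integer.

gcd(6795, 505):
  6795 = 13×505 + 230
  505 = 2×230 + 45
  230 = 5×45 + 5
  45 = 9×5
so gcd(6795, 505) = 5.
5 divides -265, so solutions exist.
Back-substitute for Bézout coefficients:
  5 = 230 - 5×45
  ... = 505×(-148) + 6795×(11)
Scale by -265/5 = -53: (m₀, n₀) = (7844, -583).
General solution: m = 7844 + 1359t, n = -583 - 101t for integer t.
m ≥ 0: smallest is 7844 mod 1359 = 1049 (at t = -5), with n = -78.

1049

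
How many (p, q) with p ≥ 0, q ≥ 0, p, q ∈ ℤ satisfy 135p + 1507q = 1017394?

5

gcd(1507, 135) = 1.
By Bézout, 135×(-480) + 1507×(43) = 1.
One solution: (258, 652).
General: p = 258 + 1507t, q = 652 - 135t.
p ≥ 0 ⇒ t ≥ 0; q ≥ 0 ⇒ t ≤ 4. So t ∈ [0, 4]: 5 solutions.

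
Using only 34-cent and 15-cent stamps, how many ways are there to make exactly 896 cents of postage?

1

Need nonnegative integers with 34j + 15k = 896.
gcd(34, 15) = 1, and 34·(4) + 15·(-9) = 1.
So (j₀, k₀) = (3584, -8064); general j = 3584 + 15t, k = -8064 - 34t.
j ≥ 0 ⇒ t ≥ -238; k ≥ 0 ⇒ t ≤ -238. That's 1 value of t.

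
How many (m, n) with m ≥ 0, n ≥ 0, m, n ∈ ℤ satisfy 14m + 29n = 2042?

gcd(29, 14):
  29 = 2*14 + 1
  14 = 14*1
so gcd(29, 14) = 1.
Back-substitute for Bézout coefficients:
  1 = 29 - 2*14
  ... = 14*(-2) + 29*(1)
Scale by 2042: one solution is (-4084, 2042). Reduce m mod 29: (5, 68).
General: m = 5 + 29t, n = 68 - 14t.
m ≥ 0 ⇒ t ≥ 0; n ≥ 0 ⇒ t ≤ 4. So t ∈ [0, 4]: 5 solutions.

5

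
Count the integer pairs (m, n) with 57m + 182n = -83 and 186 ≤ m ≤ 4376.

gcd(182, 57):
  182 = 3·57 + 11
  57 = 5·11 + 2
  11 = 5·2 + 1
  2 = 2·1
so gcd(182, 57) = 1.
Back-substitute for Bézout coefficients:
  1 = 11 - 5·2
  ... = 57·(-83) + 182·(26)
Scale by -83: particular solution (6889, -2158); reduce m mod 182: (155, -49).
General solution: m = 155 + 182t, n = -49 - 57t for integer t.
186 ≤ 155 + 182t ≤ 4376 gives t ∈ [1, 23], which is 23 values.

23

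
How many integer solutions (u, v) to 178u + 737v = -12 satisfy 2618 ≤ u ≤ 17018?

gcd(737, 178) = 1.
By Bézout, 178*(-236) + 737*(57) = 1.
Particular solution: (621, -150).
General solution: u = 621 + 737t, v = -150 - 178t for integer t.
2618 ≤ 621 + 737t ≤ 17018 gives t ∈ [3, 22], which is 20 values.

20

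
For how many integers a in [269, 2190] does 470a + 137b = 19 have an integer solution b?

15

gcd(470, 137):
  470 = 3×137 + 59
  137 = 2×59 + 19
  59 = 3×19 + 2
  19 = 9×2 + 1
  2 = 2×1
so gcd(470, 137) = 1.
Back-substitute for Bézout coefficients:
  1 = 19 - 9×2
  ... = 470×(-65) + 137×(223)
Scale by 19: particular solution (-1235, 4237); reduce a mod 137: (135, -463).
General solution: a = 135 + 137t, b = -463 - 470t for integer t.
269 ≤ 135 + 137t ≤ 2190 gives t ∈ [1, 15], which is 15 values.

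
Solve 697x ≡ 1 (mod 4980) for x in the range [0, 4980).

493

gcd(4980, 697):
  4980 = 7·697 + 101
  697 = 6·101 + 91
  101 = 1·91 + 10
  91 = 9·10 + 1
  10 = 10·1
so gcd(4980, 697) = 1.
Back-substitute for Bézout coefficients:
  1 = 91 - 9·10
  ... = 697·(493) + 4980·(-69)
So 697·493 ≡ 1 (mod 4980), and 493 mod 4980 = 493.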